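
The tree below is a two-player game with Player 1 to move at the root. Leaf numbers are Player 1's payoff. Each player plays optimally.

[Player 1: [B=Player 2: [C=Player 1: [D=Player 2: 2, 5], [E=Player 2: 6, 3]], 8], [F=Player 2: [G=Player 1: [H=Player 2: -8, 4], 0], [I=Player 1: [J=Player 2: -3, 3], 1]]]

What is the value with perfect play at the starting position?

D (Player 2): min(2, 5) = 2
E (Player 2): min(6, 3) = 3
C (Player 1): max(2, 3) = 3
B (Player 2): min(3, 8) = 3
H (Player 2): min(-8, 4) = -8
G (Player 1): max(-8, 0) = 0
J (Player 2): min(-3, 3) = -3
I (Player 1): max(-3, 1) = 1
F (Player 2): min(0, 1) = 0
Root (Player 1): max(3, 0) = 3

3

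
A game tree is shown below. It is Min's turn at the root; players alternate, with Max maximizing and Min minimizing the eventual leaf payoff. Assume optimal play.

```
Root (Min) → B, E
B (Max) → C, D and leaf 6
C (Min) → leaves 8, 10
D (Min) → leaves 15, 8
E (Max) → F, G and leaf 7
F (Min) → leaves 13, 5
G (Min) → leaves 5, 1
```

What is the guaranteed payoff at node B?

C: min(8, 10) = 8
D: min(15, 8) = 8
B: max(8, 8, 6) = 8

8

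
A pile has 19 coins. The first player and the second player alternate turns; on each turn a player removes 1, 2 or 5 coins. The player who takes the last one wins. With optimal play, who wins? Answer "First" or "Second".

First

Compute winning (W) and losing (L) positions by backward induction:
i:   0  1  2  3  4  5  6  7  8  9 10 11 12 13 14 15 16 17 18 19
     L  W  W  L  W  W  L  W  W  L  W  W  L  W  W  L  W  W  L  W
Position 19 is W, so the first player wins.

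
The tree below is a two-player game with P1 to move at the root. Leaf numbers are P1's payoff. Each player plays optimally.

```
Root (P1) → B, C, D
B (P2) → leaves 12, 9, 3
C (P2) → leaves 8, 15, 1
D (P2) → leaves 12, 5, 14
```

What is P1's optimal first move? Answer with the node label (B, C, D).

B (P2): min(12, 9, 3) = 3
C (P2): min(8, 15, 1) = 1
D (P2): min(12, 5, 14) = 5
Root (P1): max(3, 1, 5) = 5
P1 picks the child with the highest value: D (value 5).

D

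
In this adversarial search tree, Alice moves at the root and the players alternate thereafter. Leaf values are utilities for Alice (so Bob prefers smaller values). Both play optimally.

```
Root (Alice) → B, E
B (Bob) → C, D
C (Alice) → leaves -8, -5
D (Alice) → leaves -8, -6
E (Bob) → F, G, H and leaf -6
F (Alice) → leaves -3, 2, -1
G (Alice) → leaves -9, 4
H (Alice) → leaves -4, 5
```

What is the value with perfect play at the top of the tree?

-6

C (Alice): max(-8, -5) = -5
D (Alice): max(-8, -6) = -6
B (Bob): min(-5, -6) = -6
F (Alice): max(-3, 2, -1) = 2
G (Alice): max(-9, 4) = 4
H (Alice): max(-4, 5) = 5
E (Bob): min(2, 4, 5, -6) = -6
Root (Alice): max(-6, -6) = -6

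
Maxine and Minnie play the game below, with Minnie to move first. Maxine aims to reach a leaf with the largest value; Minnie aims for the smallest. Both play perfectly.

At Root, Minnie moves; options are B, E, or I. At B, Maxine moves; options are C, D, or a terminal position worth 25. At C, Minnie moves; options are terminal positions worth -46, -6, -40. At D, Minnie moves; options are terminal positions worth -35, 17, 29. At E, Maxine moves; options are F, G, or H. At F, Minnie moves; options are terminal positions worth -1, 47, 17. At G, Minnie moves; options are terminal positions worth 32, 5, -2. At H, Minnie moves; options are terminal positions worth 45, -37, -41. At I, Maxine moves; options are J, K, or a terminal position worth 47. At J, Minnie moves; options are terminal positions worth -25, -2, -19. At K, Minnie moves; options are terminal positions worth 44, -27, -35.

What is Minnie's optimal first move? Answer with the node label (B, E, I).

E

C (Minnie): min(-46, -6, -40) = -46
D (Minnie): min(-35, 17, 29) = -35
B (Maxine): max(-46, -35, 25) = 25
F (Minnie): min(-1, 47, 17) = -1
G (Minnie): min(32, 5, -2) = -2
H (Minnie): min(45, -37, -41) = -41
E (Maxine): max(-1, -2, -41) = -1
J (Minnie): min(-25, -2, -19) = -25
K (Minnie): min(44, -27, -35) = -35
I (Maxine): max(-25, -35, 47) = 47
Root (Minnie): min(25, -1, 47) = -1
Minnie picks the child with the lowest value: E (value -1).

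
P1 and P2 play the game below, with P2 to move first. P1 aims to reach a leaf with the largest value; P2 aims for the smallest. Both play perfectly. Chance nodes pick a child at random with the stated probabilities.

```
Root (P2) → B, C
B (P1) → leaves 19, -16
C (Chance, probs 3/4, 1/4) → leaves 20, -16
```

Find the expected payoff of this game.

11

B (P1): max(19, -16) = 19
C (Chance): 3/4·20 + 1/4·-16 = 11
Root (P2): min(19, 11) = 11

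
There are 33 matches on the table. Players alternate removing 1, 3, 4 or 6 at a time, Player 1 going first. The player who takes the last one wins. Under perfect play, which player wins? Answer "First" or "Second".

i:   0  1  2  3  4  5  6  7  8  9 10 11 12 13 14 15 16 17 18 19 20 21 22 23 24 25 26 27 28 29 30 31 32 33
     L  W  L  W  W  W  W  L  W  L  W  W  W  W  L  W  L  W  W  W  W  L  W  L  W  W  W  W  L  W  L  W  W  W
Position 33 is W, so the first player wins.

First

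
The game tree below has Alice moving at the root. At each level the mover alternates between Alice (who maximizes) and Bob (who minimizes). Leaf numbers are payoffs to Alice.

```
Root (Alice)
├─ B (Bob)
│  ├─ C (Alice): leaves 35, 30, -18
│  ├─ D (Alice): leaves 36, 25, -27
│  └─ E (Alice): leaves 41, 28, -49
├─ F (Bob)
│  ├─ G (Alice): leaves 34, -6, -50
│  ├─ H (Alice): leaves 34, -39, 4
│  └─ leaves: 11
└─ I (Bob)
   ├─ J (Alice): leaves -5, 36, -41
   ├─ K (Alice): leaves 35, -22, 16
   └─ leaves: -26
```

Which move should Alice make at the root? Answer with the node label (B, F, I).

C (Alice): max(35, 30, -18) = 35
D (Alice): max(36, 25, -27) = 36
E (Alice): max(41, 28, -49) = 41
B (Bob): min(35, 36, 41) = 35
G (Alice): max(34, -6, -50) = 34
H (Alice): max(34, -39, 4) = 34
F (Bob): min(34, 34, 11) = 11
J (Alice): max(-5, 36, -41) = 36
K (Alice): max(35, -22, 16) = 35
I (Bob): min(36, 35, -26) = -26
Root (Alice): max(35, 11, -26) = 35
Alice picks the child with the highest value: B (value 35).

B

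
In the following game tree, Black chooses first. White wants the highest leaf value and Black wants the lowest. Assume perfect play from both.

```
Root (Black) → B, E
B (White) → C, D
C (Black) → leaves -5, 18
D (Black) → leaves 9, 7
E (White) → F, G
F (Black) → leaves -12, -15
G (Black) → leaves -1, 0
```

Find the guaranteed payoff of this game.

-1

C (Black): min(-5, 18) = -5
D (Black): min(9, 7) = 7
B (White): max(-5, 7) = 7
F (Black): min(-12, -15) = -15
G (Black): min(-1, 0) = -1
E (White): max(-15, -1) = -1
Root (Black): min(7, -1) = -1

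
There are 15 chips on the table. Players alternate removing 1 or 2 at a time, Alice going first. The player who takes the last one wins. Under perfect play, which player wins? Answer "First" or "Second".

Mark each pile size as W (mover wins) or L (mover loses):
i:   0  1  2  3  4  5  6  7  8  9 10 11 12 13 14 15
     L  W  W  L  W  W  L  W  W  L  W  W  L  W  W  L
Position 15 is L, so the second player wins.

Second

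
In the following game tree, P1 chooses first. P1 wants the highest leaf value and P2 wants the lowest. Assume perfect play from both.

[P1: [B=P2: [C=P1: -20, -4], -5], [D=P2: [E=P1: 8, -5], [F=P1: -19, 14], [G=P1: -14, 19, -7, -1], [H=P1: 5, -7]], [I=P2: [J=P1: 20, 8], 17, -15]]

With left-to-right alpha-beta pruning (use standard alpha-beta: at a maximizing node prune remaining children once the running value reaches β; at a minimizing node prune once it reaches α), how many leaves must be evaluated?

C [α=-∞,β=+∞]: v=-4
B [α=-∞,β=+∞]: v=-5
E [α=-5,β=+∞]: v=8
F [α=-5,β=8]: v=14
G [α=-5,β=8]: v=19 after child 2 ≥ β → β-cutoff, skip 2
H [α=-5,β=8]: v=5
D [α=-5,β=+∞]: v=5
J [α=5,β=+∞]: v=20
I [α=5,β=+∞]: v=-15
Root [α=-∞,β=+∞]: v=5
Leaves evaluated: 15 of 17.

15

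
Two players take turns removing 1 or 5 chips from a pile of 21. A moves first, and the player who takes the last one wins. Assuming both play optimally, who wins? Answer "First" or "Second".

First

Positions where the player to move wins (W) vs loses (L):
i:   0  1  2  3  4  5  6  7  8  9 10 11 12 13 14 15 16 17 18 19 20 21
     L  W  L  W  L  W  L  W  L  W  L  W  L  W  L  W  L  W  L  W  L  W
Position 21 is W, so the first player wins.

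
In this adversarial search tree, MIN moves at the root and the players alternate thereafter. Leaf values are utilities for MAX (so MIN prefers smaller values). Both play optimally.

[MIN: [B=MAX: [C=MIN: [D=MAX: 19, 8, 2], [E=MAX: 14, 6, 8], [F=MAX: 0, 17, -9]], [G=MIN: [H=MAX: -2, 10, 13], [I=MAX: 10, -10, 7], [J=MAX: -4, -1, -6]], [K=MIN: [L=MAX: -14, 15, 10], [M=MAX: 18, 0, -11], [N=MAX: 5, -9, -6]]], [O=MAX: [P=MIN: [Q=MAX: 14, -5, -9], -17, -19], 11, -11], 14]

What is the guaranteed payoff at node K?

5

L: max(-14, 15, 10) = 15
M: max(18, 0, -11) = 18
N: max(5, -9, -6) = 5
K: min(15, 18, 5) = 5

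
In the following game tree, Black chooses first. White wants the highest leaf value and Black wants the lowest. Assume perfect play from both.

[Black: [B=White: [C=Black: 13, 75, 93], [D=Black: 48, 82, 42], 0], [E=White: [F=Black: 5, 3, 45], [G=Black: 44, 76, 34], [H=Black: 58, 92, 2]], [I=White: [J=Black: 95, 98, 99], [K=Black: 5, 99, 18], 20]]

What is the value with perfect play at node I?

J: min(95, 98, 99) = 95
K: min(5, 99, 18) = 5
I: max(95, 5, 20) = 95

95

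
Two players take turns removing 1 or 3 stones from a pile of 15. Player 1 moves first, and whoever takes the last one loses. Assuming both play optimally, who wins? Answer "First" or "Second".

W/L table (W = player to move can force a win):
i:   0  1  2  3  4  5  6  7  8  9 10 11 12 13 14 15
     W  L  W  L  W  L  W  L  W  L  W  L  W  L  W  L
Position 15 is L, so the second player wins.

Second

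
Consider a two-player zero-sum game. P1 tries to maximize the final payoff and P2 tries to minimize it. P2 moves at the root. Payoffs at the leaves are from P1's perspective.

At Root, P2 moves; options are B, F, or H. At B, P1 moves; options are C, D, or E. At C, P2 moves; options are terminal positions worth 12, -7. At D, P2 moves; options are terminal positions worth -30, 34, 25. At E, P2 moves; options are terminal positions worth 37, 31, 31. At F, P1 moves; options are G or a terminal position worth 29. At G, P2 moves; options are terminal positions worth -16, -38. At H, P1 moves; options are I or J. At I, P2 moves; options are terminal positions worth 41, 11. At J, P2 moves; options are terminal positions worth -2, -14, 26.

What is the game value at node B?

31

C: min(12, -7) = -7
D: min(-30, 34, 25) = -30
E: min(37, 31, 31) = 31
B: max(-7, -30, 31) = 31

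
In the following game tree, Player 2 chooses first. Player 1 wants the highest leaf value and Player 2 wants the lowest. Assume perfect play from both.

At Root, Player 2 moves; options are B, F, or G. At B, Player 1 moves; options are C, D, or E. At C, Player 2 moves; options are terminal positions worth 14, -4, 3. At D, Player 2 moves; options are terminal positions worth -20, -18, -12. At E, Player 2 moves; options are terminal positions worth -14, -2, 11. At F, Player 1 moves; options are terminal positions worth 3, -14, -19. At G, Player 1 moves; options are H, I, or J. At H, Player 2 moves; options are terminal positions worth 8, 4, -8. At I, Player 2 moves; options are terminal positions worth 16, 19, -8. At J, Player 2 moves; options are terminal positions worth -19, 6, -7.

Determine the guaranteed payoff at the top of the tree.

C (Player 2): min(14, -4, 3) = -4
D (Player 2): min(-20, -18, -12) = -20
E (Player 2): min(-14, -2, 11) = -14
B (Player 1): max(-4, -20, -14) = -4
F (Player 1): max(3, -14, -19) = 3
H (Player 2): min(8, 4, -8) = -8
I (Player 2): min(16, 19, -8) = -8
J (Player 2): min(-19, 6, -7) = -19
G (Player 1): max(-8, -8, -19) = -8
Root (Player 2): min(-4, 3, -8) = -8

-8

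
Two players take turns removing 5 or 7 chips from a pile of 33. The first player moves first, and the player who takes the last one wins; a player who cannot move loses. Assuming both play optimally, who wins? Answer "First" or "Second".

First

Mark each pile size as W (mover wins) or L (mover loses):
i:   0  1  2  3  4  5  6  7  8  9 10 11 12 13 14 15 16 17 18 19 20 21 22 23 24 25 26 27 28 29 30 31 32 33
     L  L  L  L  L  W  W  W  W  W  W  W  L  L  L  L  L  W  W  W  W  W  W  W  L  L  L  L  L  W  W  W  W  W
Position 33 is W, so the first player wins.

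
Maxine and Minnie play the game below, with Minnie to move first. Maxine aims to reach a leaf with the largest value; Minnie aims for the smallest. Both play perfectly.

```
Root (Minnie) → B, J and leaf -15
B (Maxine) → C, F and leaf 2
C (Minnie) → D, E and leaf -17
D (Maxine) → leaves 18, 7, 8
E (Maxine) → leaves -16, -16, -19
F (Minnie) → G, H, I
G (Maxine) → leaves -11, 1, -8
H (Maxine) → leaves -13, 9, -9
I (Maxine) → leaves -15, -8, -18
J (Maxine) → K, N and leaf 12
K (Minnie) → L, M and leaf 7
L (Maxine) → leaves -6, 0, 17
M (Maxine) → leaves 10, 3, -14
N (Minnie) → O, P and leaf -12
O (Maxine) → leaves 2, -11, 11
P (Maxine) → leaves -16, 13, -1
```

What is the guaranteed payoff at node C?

D: max(18, 7, 8) = 18
E: max(-16, -16, -19) = -16
C: min(18, -16, -17) = -17

-17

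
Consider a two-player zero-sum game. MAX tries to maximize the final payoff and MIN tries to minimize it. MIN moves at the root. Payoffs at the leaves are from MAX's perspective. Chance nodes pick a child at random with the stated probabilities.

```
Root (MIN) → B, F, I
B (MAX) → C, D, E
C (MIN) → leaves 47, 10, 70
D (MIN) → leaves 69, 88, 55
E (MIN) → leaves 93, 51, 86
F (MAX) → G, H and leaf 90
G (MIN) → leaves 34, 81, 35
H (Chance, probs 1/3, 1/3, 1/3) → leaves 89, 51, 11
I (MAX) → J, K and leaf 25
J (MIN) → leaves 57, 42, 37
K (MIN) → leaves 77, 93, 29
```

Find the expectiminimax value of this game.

37

C (MIN): min(47, 10, 70) = 10
D (MIN): min(69, 88, 55) = 55
E (MIN): min(93, 51, 86) = 51
B (MAX): max(10, 55, 51) = 55
G (MIN): min(34, 81, 35) = 34
H (Chance): 1/3·89 + 1/3·51 + 1/3·11 = 50.33
F (MAX): max(34, 50.33, 90) = 90
J (MIN): min(57, 42, 37) = 37
K (MIN): min(77, 93, 29) = 29
I (MAX): max(37, 29, 25) = 37
Root (MIN): min(55, 90, 37) = 37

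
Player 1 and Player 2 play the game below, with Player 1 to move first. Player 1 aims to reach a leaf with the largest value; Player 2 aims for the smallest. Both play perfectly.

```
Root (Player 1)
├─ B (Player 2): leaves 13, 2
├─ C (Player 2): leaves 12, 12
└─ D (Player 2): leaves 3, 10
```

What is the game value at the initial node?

12

B (Player 2): min(13, 2) = 2
C (Player 2): min(12, 12) = 12
D (Player 2): min(3, 10) = 3
Root (Player 1): max(2, 12, 3) = 12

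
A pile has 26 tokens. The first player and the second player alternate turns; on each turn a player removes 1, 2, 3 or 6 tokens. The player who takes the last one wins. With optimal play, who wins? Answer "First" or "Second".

First

Compute winning (W) and losing (L) positions by backward induction:
i:   0  1  2  3  4  5  6  7  8  9 10 11 12 13 14 15 16 17 18 19 20 21 22 23 24 25 26
     L  W  W  W  L  W  W  W  L  W  W  W  L  W  W  W  L  W  W  W  L  W  W  W  L  W  W
Position 26 is W, so the first player wins.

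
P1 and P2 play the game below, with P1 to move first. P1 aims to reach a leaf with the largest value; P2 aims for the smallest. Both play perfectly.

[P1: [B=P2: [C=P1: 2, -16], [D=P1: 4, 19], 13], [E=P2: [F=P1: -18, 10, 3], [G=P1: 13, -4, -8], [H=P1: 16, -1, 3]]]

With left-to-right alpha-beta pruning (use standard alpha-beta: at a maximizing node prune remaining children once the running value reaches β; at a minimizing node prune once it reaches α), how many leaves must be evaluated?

C [α=-∞,β=+∞]: v=2
D [α=-∞,β=2]: v=4 after child 1 ≥ β → β-cutoff, skip 1
B [α=-∞,β=+∞]: v=2
F [α=2,β=+∞]: v=10
G [α=2,β=10]: v=13 after child 1 ≥ β → β-cutoff, skip 2
H [α=2,β=10]: v=16 after child 1 ≥ β → β-cutoff, skip 2
E [α=2,β=+∞]: v=10
Root [α=-∞,β=+∞]: v=10
Leaves evaluated: 9 of 14.

9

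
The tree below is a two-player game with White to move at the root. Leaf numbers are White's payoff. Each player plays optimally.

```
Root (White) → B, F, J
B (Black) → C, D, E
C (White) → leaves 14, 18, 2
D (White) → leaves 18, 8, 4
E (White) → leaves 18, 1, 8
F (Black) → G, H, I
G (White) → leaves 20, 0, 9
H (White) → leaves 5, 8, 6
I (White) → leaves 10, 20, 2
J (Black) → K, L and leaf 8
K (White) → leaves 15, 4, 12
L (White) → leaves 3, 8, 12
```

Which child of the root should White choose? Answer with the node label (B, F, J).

C (White): max(14, 18, 2) = 18
D (White): max(18, 8, 4) = 18
E (White): max(18, 1, 8) = 18
B (Black): min(18, 18, 18) = 18
G (White): max(20, 0, 9) = 20
H (White): max(5, 8, 6) = 8
I (White): max(10, 20, 2) = 20
F (Black): min(20, 8, 20) = 8
K (White): max(15, 4, 12) = 15
L (White): max(3, 8, 12) = 12
J (Black): min(15, 12, 8) = 8
Root (White): max(18, 8, 8) = 18
White picks the child with the highest value: B (value 18).

B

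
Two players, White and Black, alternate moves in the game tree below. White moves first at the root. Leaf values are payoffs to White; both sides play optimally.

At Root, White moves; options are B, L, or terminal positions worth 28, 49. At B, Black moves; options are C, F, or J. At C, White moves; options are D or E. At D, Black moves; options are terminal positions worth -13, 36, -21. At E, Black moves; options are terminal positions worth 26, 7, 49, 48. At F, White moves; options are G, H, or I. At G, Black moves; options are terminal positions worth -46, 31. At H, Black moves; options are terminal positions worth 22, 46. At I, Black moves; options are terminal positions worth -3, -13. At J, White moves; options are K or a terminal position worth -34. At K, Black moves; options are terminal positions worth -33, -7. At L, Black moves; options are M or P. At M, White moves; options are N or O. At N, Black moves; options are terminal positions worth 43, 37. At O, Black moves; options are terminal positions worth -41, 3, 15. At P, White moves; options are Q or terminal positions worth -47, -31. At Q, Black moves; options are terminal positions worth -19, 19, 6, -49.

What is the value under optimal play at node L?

-31

N: min(43, 37) = 37
O: min(-41, 3, 15) = -41
M: max(37, -41) = 37
Q: min(-19, 19, 6, -49) = -49
P: max(-49, -47, -31) = -31
L: min(37, -31) = -31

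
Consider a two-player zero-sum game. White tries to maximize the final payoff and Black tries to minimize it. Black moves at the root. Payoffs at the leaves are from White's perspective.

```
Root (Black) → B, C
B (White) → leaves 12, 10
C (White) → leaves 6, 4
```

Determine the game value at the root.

B (White): max(12, 10) = 12
C (White): max(6, 4) = 6
Root (Black): min(12, 6) = 6

6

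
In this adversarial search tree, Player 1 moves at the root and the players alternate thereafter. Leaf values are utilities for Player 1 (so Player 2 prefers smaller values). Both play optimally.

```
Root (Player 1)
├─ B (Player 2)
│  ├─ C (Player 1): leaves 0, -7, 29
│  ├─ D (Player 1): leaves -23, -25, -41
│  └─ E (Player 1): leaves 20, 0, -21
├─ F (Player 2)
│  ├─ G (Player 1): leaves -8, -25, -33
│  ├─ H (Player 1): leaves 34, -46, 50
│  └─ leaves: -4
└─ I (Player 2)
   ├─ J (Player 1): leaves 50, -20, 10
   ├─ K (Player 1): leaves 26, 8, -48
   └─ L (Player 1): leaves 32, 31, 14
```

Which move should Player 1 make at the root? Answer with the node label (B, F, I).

C (Player 1): max(0, -7, 29) = 29
D (Player 1): max(-23, -25, -41) = -23
E (Player 1): max(20, 0, -21) = 20
B (Player 2): min(29, -23, 20) = -23
G (Player 1): max(-8, -25, -33) = -8
H (Player 1): max(34, -46, 50) = 50
F (Player 2): min(-8, 50, -4) = -8
J (Player 1): max(50, -20, 10) = 50
K (Player 1): max(26, 8, -48) = 26
L (Player 1): max(32, 31, 14) = 32
I (Player 2): min(50, 26, 32) = 26
Root (Player 1): max(-23, -8, 26) = 26
Player 1 picks the child with the highest value: I (value 26).

I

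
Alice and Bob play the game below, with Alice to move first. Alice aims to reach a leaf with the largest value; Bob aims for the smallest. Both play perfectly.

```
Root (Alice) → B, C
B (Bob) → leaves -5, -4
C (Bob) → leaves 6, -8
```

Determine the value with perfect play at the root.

-5

B (Bob): min(-5, -4) = -5
C (Bob): min(6, -8) = -8
Root (Alice): max(-5, -8) = -5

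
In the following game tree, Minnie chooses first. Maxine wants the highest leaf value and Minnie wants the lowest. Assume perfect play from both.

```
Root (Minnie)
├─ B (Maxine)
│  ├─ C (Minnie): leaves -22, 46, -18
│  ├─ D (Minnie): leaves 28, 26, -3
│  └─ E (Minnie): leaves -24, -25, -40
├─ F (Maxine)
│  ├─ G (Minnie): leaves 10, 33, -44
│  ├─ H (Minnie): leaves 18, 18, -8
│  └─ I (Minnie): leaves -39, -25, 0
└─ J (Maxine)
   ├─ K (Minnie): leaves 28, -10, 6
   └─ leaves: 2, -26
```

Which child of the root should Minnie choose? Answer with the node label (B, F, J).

F

C (Minnie): min(-22, 46, -18) = -22
D (Minnie): min(28, 26, -3) = -3
E (Minnie): min(-24, -25, -40) = -40
B (Maxine): max(-22, -3, -40) = -3
G (Minnie): min(10, 33, -44) = -44
H (Minnie): min(18, 18, -8) = -8
I (Minnie): min(-39, -25, 0) = -39
F (Maxine): max(-44, -8, -39) = -8
K (Minnie): min(28, -10, 6) = -10
J (Maxine): max(-10, 2, -26) = 2
Root (Minnie): min(-3, -8, 2) = -8
Minnie picks the child with the lowest value: F (value -8).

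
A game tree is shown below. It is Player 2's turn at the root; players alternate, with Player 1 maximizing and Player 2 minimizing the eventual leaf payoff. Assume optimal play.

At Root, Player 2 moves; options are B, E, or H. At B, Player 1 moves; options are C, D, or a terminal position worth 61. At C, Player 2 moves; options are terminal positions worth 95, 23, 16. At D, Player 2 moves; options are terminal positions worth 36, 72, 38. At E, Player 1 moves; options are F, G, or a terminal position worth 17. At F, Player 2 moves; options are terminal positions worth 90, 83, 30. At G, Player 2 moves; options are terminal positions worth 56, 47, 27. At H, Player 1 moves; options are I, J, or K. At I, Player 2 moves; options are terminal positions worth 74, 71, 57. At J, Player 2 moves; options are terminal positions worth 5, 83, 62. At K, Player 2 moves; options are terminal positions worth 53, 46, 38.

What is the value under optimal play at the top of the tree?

30

C (Player 2): min(95, 23, 16) = 16
D (Player 2): min(36, 72, 38) = 36
B (Player 1): max(16, 36, 61) = 61
F (Player 2): min(90, 83, 30) = 30
G (Player 2): min(56, 47, 27) = 27
E (Player 1): max(30, 27, 17) = 30
I (Player 2): min(74, 71, 57) = 57
J (Player 2): min(5, 83, 62) = 5
K (Player 2): min(53, 46, 38) = 38
H (Player 1): max(57, 5, 38) = 57
Root (Player 2): min(61, 30, 57) = 30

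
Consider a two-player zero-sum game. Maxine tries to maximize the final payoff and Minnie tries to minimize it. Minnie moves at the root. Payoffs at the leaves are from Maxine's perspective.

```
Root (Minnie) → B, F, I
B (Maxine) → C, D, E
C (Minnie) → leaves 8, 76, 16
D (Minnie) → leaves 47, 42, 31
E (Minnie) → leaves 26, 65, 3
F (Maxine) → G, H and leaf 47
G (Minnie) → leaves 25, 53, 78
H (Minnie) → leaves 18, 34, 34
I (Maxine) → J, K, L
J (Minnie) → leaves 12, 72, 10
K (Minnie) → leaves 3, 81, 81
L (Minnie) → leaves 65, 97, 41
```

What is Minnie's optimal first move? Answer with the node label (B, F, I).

C (Minnie): min(8, 76, 16) = 8
D (Minnie): min(47, 42, 31) = 31
E (Minnie): min(26, 65, 3) = 3
B (Maxine): max(8, 31, 3) = 31
G (Minnie): min(25, 53, 78) = 25
H (Minnie): min(18, 34, 34) = 18
F (Maxine): max(25, 18, 47) = 47
J (Minnie): min(12, 72, 10) = 10
K (Minnie): min(3, 81, 81) = 3
L (Minnie): min(65, 97, 41) = 41
I (Maxine): max(10, 3, 41) = 41
Root (Minnie): min(31, 47, 41) = 31
Minnie picks the child with the lowest value: B (value 31).

B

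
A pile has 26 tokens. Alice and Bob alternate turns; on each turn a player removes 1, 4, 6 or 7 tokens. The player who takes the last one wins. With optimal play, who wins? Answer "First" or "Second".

Positions where the player to move wins (W) vs loses (L):
i:   0  1  2  3  4  5  6  7  8  9 10 11 12 13 14 15 16 17 18 19 20 21 22 23 24 25 26
     L  W  L  W  W  L  W  W  W  W  L  W  W  L  W  L  W  W  L  W  W  W  W  L  W  W  L
Position 26 is L, so the second player wins.

Second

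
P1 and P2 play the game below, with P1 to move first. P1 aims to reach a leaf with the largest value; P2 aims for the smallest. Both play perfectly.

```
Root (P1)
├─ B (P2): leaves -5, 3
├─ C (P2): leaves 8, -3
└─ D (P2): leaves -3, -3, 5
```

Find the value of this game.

-3

B (P2): min(-5, 3) = -5
C (P2): min(8, -3) = -3
D (P2): min(-3, -3, 5) = -3
Root (P1): max(-5, -3, -3) = -3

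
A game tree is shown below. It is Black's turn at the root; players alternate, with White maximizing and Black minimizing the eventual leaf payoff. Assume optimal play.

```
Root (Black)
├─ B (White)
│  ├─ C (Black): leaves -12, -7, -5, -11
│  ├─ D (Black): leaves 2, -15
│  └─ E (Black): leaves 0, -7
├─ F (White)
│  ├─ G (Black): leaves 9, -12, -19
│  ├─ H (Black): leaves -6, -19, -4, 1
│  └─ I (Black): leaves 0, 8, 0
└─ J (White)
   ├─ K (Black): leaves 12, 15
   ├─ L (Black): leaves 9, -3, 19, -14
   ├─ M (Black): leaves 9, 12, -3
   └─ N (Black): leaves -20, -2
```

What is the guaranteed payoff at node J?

K: min(12, 15) = 12
L: min(9, -3, 19, -14) = -14
M: min(9, 12, -3) = -3
N: min(-20, -2) = -20
J: max(12, -14, -3, -20) = 12

12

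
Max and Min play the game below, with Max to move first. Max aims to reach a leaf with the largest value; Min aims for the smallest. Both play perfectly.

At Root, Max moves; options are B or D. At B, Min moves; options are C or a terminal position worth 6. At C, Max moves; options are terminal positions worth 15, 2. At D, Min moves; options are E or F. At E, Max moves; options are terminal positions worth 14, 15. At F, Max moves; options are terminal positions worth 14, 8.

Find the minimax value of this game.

14

C (Max): max(15, 2) = 15
B (Min): min(15, 6) = 6
E (Max): max(14, 15) = 15
F (Max): max(14, 8) = 14
D (Min): min(15, 14) = 14
Root (Max): max(6, 14) = 14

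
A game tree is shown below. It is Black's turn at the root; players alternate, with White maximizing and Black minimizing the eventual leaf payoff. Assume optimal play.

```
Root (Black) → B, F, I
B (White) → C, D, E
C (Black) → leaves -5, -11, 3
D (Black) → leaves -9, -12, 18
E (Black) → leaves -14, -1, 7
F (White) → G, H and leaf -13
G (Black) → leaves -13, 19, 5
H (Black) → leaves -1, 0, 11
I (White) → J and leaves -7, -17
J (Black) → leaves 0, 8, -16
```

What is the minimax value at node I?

J: min(0, 8, -16) = -16
I: max(-16, -7, -17) = -7

-7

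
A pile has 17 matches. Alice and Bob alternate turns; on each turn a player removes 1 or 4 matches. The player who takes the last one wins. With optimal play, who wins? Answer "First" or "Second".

Mark each pile size as W (mover wins) or L (mover loses):
i:   0  1  2  3  4  5  6  7  8  9 10 11 12 13 14 15 16 17
     L  W  L  W  W  L  W  L  W  W  L  W  L  W  W  L  W  L
Position 17 is L, so the second player wins.

Second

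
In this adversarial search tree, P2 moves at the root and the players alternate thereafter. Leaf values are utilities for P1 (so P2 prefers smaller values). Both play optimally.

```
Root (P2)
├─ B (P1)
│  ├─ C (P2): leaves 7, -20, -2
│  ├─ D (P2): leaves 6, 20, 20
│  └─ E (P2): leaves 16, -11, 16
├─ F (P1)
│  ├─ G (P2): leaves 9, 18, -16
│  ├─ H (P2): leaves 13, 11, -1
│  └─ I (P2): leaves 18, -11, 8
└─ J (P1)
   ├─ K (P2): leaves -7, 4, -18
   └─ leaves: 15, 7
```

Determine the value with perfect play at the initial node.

C (P2): min(7, -20, -2) = -20
D (P2): min(6, 20, 20) = 6
E (P2): min(16, -11, 16) = -11
B (P1): max(-20, 6, -11) = 6
G (P2): min(9, 18, -16) = -16
H (P2): min(13, 11, -1) = -1
I (P2): min(18, -11, 8) = -11
F (P1): max(-16, -1, -11) = -1
K (P2): min(-7, 4, -18) = -18
J (P1): max(-18, 15, 7) = 15
Root (P2): min(6, -1, 15) = -1

-1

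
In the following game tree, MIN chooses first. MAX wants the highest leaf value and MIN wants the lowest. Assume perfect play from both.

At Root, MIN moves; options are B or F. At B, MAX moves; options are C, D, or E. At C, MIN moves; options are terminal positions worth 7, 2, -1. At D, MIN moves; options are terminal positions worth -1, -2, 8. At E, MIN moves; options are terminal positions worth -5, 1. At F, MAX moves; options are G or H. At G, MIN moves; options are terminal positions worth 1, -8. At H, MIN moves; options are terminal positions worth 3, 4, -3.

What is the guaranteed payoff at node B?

C: min(7, 2, -1) = -1
D: min(-1, -2, 8) = -2
E: min(-5, 1) = -5
B: max(-1, -2, -5) = -1

-1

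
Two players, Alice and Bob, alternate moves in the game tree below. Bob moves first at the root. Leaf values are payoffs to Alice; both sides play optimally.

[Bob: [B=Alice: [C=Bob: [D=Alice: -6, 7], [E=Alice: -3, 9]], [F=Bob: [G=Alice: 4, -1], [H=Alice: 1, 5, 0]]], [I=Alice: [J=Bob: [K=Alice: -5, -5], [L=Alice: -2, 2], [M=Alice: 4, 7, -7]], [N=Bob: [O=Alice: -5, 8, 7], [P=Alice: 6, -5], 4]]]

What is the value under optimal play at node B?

D: max(-6, 7) = 7
E: max(-3, 9) = 9
C: min(7, 9) = 7
G: max(4, -1) = 4
H: max(1, 5, 0) = 5
F: min(4, 5) = 4
B: max(7, 4) = 7

7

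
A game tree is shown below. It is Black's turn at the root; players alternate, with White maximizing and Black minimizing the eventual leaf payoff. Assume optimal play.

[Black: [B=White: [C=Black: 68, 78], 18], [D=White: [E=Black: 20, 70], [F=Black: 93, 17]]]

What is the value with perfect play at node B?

68

C: min(68, 78) = 68
B: max(68, 18) = 68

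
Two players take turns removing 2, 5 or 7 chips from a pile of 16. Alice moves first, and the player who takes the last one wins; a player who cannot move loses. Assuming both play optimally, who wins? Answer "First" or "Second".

Compute winning (W) and losing (L) positions by backward induction:
i:   0  1  2  3  4  5  6  7  8  9 10 11 12 13 14 15 16
     L  L  W  W  L  W  W  W  W  W  L  W  W  L  L  W  W
Position 16 is W, so the first player wins.

First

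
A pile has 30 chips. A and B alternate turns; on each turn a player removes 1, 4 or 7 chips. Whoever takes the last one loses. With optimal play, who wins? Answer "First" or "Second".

Second

Positions where the player to move wins (W) vs loses (L):
i:   0  1  2  3  4  5  6  7  8  9 10 11 12 13 14 15 16 17 18 19 20 21 22 23 24 25 26 27 28 29 30
     W  L  W  L  W  W  L  W  W  L  W  L  W  W  L  W  W  L  W  L  W  W  L  W  W  L  W  L  W  W  L
Position 30 is L, so the second player wins.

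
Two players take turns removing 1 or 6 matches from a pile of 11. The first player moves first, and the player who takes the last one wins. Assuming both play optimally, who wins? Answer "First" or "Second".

Second

Compute winning (W) and losing (L) positions by backward induction:
i:   0  1  2  3  4  5  6  7  8  9 10 11
     L  W  L  W  L  W  W  L  W  L  W  L
Position 11 is L, so the second player wins.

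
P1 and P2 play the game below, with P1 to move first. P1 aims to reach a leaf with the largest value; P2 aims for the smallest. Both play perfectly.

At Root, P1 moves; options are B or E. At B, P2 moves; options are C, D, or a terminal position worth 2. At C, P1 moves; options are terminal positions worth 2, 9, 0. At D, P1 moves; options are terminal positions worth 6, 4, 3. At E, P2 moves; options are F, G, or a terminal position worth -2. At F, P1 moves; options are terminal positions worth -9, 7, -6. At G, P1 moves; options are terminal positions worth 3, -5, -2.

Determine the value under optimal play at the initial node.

C (P1): max(2, 9, 0) = 9
D (P1): max(6, 4, 3) = 6
B (P2): min(9, 6, 2) = 2
F (P1): max(-9, 7, -6) = 7
G (P1): max(3, -5, -2) = 3
E (P2): min(7, 3, -2) = -2
Root (P1): max(2, -2) = 2

2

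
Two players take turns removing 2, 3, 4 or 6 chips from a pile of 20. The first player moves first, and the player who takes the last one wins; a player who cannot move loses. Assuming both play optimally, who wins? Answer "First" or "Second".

Mark each pile size as W (mover wins) or L (mover loses):
i:   0  1  2  3  4  5  6  7  8  9 10 11 12 13 14 15 16 17 18 19 20
     L  L  W  W  W  W  W  W  L  L  W  W  W  W  W  W  L  L  W  W  W
Position 20 is W, so the first player wins.

First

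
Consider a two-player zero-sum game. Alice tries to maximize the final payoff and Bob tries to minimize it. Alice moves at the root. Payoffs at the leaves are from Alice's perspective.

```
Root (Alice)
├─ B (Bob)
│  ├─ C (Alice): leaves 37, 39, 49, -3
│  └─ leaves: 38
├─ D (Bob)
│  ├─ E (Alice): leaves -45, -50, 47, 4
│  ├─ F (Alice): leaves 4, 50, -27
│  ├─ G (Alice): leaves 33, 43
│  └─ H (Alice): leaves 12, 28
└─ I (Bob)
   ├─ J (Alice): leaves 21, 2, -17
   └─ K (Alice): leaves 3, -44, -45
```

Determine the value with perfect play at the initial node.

38

C (Alice): max(37, 39, 49, -3) = 49
B (Bob): min(49, 38) = 38
E (Alice): max(-45, -50, 47, 4) = 47
F (Alice): max(4, 50, -27) = 50
G (Alice): max(33, 43) = 43
H (Alice): max(12, 28) = 28
D (Bob): min(47, 50, 43, 28) = 28
J (Alice): max(21, 2, -17) = 21
K (Alice): max(3, -44, -45) = 3
I (Bob): min(21, 3) = 3
Root (Alice): max(38, 28, 3) = 38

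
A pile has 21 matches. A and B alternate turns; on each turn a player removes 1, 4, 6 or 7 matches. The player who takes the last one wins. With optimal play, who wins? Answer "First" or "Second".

Mark each pile size as W (mover wins) or L (mover loses):
i:   0  1  2  3  4  5  6  7  8  9 10 11 12 13 14 15 16 17 18 19 20 21
     L  W  L  W  W  L  W  W  W  W  L  W  W  L  W  L  W  W  L  W  W  W
Position 21 is W, so the first player wins.

First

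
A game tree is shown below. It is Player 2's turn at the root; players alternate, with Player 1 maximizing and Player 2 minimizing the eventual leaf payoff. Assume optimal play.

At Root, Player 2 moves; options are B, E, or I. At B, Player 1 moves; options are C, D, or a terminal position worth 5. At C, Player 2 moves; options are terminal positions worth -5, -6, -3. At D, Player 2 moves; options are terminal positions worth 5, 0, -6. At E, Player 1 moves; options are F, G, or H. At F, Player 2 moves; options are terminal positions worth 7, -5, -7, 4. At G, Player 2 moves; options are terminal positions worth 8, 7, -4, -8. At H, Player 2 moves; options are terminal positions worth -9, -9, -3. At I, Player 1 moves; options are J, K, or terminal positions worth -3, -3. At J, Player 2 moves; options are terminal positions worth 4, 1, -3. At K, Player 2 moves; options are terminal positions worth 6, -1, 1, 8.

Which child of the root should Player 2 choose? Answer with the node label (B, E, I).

E

C (Player 2): min(-5, -6, -3) = -6
D (Player 2): min(5, 0, -6) = -6
B (Player 1): max(-6, -6, 5) = 5
F (Player 2): min(7, -5, -7, 4) = -7
G (Player 2): min(8, 7, -4, -8) = -8
H (Player 2): min(-9, -9, -3) = -9
E (Player 1): max(-7, -8, -9) = -7
J (Player 2): min(4, 1, -3) = -3
K (Player 2): min(6, -1, 1, 8) = -1
I (Player 1): max(-3, -1, -3, -3) = -1
Root (Player 2): min(5, -7, -1) = -7
Player 2 picks the child with the lowest value: E (value -7).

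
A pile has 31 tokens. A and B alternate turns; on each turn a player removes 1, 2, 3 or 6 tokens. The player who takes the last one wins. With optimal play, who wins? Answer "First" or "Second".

Mark each pile size as W (mover wins) or L (mover loses):
i:   0  1  2  3  4  5  6  7  8  9 10 11 12 13 14 15 16 17 18 19 20 21 22 23 24 25 26 27 28 29 30 31
     L  W  W  W  L  W  W  W  L  W  W  W  L  W  W  W  L  W  W  W  L  W  W  W  L  W  W  W  L  W  W  W
Position 31 is W, so the first player wins.

First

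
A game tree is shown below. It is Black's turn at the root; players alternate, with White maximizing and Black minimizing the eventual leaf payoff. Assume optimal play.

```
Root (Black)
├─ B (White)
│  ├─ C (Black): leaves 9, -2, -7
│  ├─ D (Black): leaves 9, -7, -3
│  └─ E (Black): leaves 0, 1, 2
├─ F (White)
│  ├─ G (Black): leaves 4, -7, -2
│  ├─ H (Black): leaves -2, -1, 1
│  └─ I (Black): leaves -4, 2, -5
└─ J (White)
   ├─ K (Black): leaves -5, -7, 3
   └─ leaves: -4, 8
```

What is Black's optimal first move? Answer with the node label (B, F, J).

C (Black): min(9, -2, -7) = -7
D (Black): min(9, -7, -3) = -7
E (Black): min(0, 1, 2) = 0
B (White): max(-7, -7, 0) = 0
G (Black): min(4, -7, -2) = -7
H (Black): min(-2, -1, 1) = -2
I (Black): min(-4, 2, -5) = -5
F (White): max(-7, -2, -5) = -2
K (Black): min(-5, -7, 3) = -7
J (White): max(-7, -4, 8) = 8
Root (Black): min(0, -2, 8) = -2
Black picks the child with the lowest value: F (value -2).

F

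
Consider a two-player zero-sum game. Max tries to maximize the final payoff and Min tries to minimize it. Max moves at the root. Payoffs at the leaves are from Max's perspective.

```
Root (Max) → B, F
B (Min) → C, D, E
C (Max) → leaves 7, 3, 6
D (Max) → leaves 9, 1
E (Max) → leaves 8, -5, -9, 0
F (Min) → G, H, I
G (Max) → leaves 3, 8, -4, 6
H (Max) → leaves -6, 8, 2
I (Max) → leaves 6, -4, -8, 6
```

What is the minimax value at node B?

C: max(7, 3, 6) = 7
D: max(9, 1) = 9
E: max(8, -5, -9, 0) = 8
B: min(7, 9, 8) = 7

7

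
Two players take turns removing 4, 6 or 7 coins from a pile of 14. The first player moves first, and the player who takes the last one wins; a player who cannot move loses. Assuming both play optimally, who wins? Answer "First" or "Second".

Second

W/L table (W = player to move can force a win):
i:   0  1  2  3  4  5  6  7  8  9 10 11 12 13 14
     L  L  L  L  W  W  W  W  W  W  W  L  L  L  L
Position 14 is L, so the second player wins.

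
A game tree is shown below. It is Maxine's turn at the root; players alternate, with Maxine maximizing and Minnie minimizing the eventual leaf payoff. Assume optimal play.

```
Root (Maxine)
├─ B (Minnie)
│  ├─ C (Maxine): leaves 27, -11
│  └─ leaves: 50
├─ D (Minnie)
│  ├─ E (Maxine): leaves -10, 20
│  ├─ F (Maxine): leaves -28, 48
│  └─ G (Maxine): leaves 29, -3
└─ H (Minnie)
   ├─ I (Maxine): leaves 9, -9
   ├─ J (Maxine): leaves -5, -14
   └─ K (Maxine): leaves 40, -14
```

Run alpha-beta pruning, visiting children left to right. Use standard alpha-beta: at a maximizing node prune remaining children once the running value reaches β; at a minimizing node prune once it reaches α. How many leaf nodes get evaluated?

C [α=-∞,β=+∞]: v=27
B [α=-∞,β=+∞]: v=27
E [α=27,β=+∞]: v=20
D [α=27,β=+∞]: v=20 after child 1 ≤ α → α-cutoff, skip 2
I [α=27,β=+∞]: v=9
H [α=27,β=+∞]: v=9 after child 1 ≤ α → α-cutoff, skip 2
Root [α=-∞,β=+∞]: v=27
Leaves evaluated: 7 of 15.

7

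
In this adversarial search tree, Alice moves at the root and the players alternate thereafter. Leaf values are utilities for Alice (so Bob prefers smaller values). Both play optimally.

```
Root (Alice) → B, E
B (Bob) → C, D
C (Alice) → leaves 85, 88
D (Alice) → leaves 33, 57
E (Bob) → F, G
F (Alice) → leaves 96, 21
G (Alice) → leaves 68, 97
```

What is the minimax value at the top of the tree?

96

C (Alice): max(85, 88) = 88
D (Alice): max(33, 57) = 57
B (Bob): min(88, 57) = 57
F (Alice): max(96, 21) = 96
G (Alice): max(68, 97) = 97
E (Bob): min(96, 97) = 96
Root (Alice): max(57, 96) = 96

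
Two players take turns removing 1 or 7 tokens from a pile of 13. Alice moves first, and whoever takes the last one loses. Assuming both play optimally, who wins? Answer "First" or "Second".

Mark each pile size as W (mover wins) or L (mover loses):
i:   0  1  2  3  4  5  6  7  8  9 10 11 12 13
     W  L  W  L  W  L  W  L  W  L  W  L  W  L
Position 13 is L, so the second player wins.

Second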